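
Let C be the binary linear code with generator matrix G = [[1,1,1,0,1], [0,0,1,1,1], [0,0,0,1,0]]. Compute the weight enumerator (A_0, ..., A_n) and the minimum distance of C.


Weight distribution: A_0 = 1, A_1 = 1, A_2 = 2, A_3 = 2, A_4 = 1, A_5 = 1. Minimum distance d = 1.

Enumerate all 2^3 = 8 messages m ∈ F_2^3.
For each, compute codeword c = mG in F_2^5, then tally its weight.
  m = 000 → c = 00000, weight = 0.
  m = 100 → c = 11101, weight = 4.
  m = 010 → c = 00111, weight = 3.
  m = 110 → c = 11010, weight = 3.
  m = 001 → c = 00010, weight = 1.
  m = 101 → c = 11111, weight = 5.
  m = 011 → c = 00101, weight = 2.
  m = 111 → c = 11000, weight = 2.
Tally weights:
  weight 0: 1 codewords.
  weight 1: 1 codewords.
  weight 2: 2 codewords.
  weight 3: 2 codewords.
  weight 4: 1 codewords.
  weight 5: 1 codewords.
Minimum distance d = smallest w > 0 with A_w > 0 = 1.
Sanity: Σ A_w = 8 = 2^3 = 8 ✓.


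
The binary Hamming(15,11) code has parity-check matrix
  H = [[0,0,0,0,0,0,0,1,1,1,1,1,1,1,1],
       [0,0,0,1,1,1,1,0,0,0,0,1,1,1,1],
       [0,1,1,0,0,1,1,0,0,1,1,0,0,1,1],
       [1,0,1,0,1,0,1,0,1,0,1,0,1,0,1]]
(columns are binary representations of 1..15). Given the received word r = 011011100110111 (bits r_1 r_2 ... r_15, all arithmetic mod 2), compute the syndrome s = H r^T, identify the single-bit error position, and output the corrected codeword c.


s = (1, 0, 0, 0)^T, error position = 8, corrected codeword c = 011011110110111

Compute s = H r^T mod 2 one row at a time:
  s_1 = 0 + 0 + 1 + 1 + 0 + 1 + 1 + 1 = 5 ≡ 1 (mod 2).
  s_2 = 0 + 1 + 1 + 1 + 0 + 1 + 1 + 1 = 6 ≡ 0 (mod 2).
  s_3 = 1 + 1 + 1 + 1 + 1 + 1 + 1 + 1 = 8 ≡ 0 (mod 2).
  s_4 = 0 + 1 + 1 + 1 + 0 + 1 + 1 + 1 = 6 ≡ 0 (mod 2).
s = (1, 0, 0, 0)^T — this equals column 8 of H (binary 1000), so error is at position 8.
Correct: flip bit 8 of r = 011011100110111 to get c = 011011110110111.


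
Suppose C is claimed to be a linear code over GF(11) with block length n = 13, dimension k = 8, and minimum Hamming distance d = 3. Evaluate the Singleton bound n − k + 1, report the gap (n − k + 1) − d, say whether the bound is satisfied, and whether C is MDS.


Singleton RHS = n − k + 1 = 6, slack = 3, bound satisfied, not MDS.

Singleton bound: d ≤ n − k + 1.
Here n = 13, k = 8, so n − k + 1 = 6.
Given d = 3, check d ≤ 6: YES.
Slack = (n − k + 1) − d = 3.
The code is NOT MDS (slack = 3 > 0).
Description: the claimed parameters are [13, 8, 3]_11; such a code would be non-MDS.


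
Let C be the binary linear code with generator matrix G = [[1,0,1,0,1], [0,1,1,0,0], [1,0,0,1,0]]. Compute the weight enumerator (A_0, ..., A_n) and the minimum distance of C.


Weight distribution: A_0 = 1, A_2 = 2, A_3 = 4, A_4 = 1. Minimum distance d = 2.

Enumerate all 2^3 = 8 messages m ∈ F_2^3.
For each, compute codeword c = mG in F_2^5, then tally its weight.
  m = 000 → c = 00000, weight = 0.
  m = 100 → c = 10101, weight = 3.
  m = 010 → c = 01100, weight = 2.
  m = 110 → c = 11001, weight = 3.
  m = 001 → c = 10010, weight = 2.
  m = 101 → c = 00111, weight = 3.
  m = 011 → c = 11110, weight = 4.
  m = 111 → c = 01011, weight = 3.
Tally weights:
  weight 0: 1 codewords.
  weight 2: 2 codewords.
  weight 3: 4 codewords.
  weight 4: 1 codewords.
Minimum distance d = smallest w > 0 with A_w > 0 = 2.
Sanity: Σ A_w = 8 = 2^3 = 8 ✓.


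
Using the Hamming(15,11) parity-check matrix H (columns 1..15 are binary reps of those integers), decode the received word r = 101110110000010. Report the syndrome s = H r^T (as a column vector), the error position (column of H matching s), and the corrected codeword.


s = (0, 0, 1, 0)^T, error position = 2, corrected codeword c = 111110110000010

Compute s = H r^T mod 2 one row at a time:
  s_1 = 1 + 0 + 0 + 0 + 0 + 0 + 1 + 0 = 2 ≡ 0 (mod 2).
  s_2 = 1 + 1 + 0 + 1 + 0 + 0 + 1 + 0 = 4 ≡ 0 (mod 2).
  s_3 = 0 + 1 + 0 + 1 + 0 + 0 + 1 + 0 = 3 ≡ 1 (mod 2).
  s_4 = 1 + 1 + 1 + 1 + 0 + 0 + 0 + 0 = 4 ≡ 0 (mod 2).
s = (0, 0, 1, 0)^T — this equals column 2 of H (binary 0010), so error is at position 2.
Correct: flip bit 2 of r = 101110110000010 to get c = 111110110000010.


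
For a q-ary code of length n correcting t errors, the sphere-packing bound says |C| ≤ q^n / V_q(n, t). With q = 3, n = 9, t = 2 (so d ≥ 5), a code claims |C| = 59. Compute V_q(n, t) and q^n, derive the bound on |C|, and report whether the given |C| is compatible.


V_q(n, t) = 163, q^n = 19683, Hamming bound = 120, |C| = 59 ≤ bound (satisfied).

Step 1: Compute V_q(n, t) = Σ_{j=0}^2 C(n, j) (q−1)^j.
  j = 0: C(9,0)·(2)^0 = 1·1 = 1.
  j = 1: C(9,1)·(2)^1 = 9·2 = 18.
  j = 2: C(9,2)·(2)^2 = 36·4 = 144.
  V_q(n, t) = 1 + 18 + 144 = 163.
Step 2: q^n = 3^9 = 19683.
Step 3: Hamming bound ⌊q^n / V_q(n,t)⌋ = ⌊19683/163⌋ = 120.
Step 4: Compare |C| = 59 to 120: satisfied.
The claimed |C| lies below the Hamming bound.


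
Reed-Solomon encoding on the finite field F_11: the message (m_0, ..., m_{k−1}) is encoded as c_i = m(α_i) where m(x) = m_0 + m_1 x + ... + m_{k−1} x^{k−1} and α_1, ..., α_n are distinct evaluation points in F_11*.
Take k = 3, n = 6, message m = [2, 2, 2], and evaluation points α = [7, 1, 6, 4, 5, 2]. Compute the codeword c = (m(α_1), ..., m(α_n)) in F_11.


c = [4, 6, 9, 9, 7, 3]

Message polynomial: m(x) = 2 + 2·x + 2·x^2 (mod 11).
For each evaluation point α_i, compute m(α_i) mod 11:
  α_1 = 7: Horner steps 2 → 5 → 4, so m(7) = 4.
  α_2 = 1: Horner steps 2 → 4 → 6, so m(1) = 6.
  α_3 = 6: Horner steps 2 → 3 → 9, so m(6) = 9.
  α_4 = 4: Horner steps 2 → 10 → 9, so m(4) = 9.
  α_5 = 5: Horner steps 2 → 1 → 7, so m(5) = 7.
  α_6 = 2: Horner steps 2 → 6 → 3, so m(2) = 3.
Codeword c = [4, 6, 9, 9, 7, 3] ∈ F_11^6.


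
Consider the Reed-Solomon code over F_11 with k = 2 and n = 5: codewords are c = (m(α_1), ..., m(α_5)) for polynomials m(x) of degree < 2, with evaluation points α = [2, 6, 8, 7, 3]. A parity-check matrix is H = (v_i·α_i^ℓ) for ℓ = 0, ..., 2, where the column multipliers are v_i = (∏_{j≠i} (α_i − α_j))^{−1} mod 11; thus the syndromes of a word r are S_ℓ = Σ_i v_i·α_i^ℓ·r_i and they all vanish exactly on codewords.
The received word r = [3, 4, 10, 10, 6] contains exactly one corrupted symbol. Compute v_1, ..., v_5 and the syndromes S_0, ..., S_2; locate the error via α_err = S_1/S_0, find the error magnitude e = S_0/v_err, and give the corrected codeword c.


S = (7, 5, 2), error at position 4, error magnitude e = 3, c = [3, 4, 10, 7, 6].

Step 1: column multipliers v_i = (∏_{j≠i}(α_i − α_j))^{−1} mod 11.
  i = 1 (α = 2): (2−6)(2−8)(2−7)(2−3) = (−4)·(−6)·(−5)·(−1) = 120 ≡ 10, so v_1 = 10^{−1} = 10 (mod 11).
  i = 2 (α = 6): (6−2)(6−8)(6−7)(6−3) = 4·(−2)·(−1)·3 = 24 ≡ 2, so v_2 = 2^{−1} = 6 (mod 11).
  i = 3 (α = 8): (8−2)(8−6)(8−7)(8−3) = 6·2·1·5 = 60 ≡ 5, so v_3 = 5^{−1} = 9 (mod 11).
  i = 4 (α = 7): (7−2)(7−6)(7−8)(7−3) = 5·1·(−1)·4 = −20 ≡ 2, so v_4 = 2^{−1} = 6 (mod 11).
  i = 5 (α = 3): (3−2)(3−6)(3−8)(3−7) = 1·(−3)·(−5)·(−4) = −60 ≡ 6, so v_5 = 6^{−1} = 2 (mod 11).
  v = [10, 6, 9, 6, 2].
Step 2: syndromes of r = [3, 4, 10, 10, 6] (all sums mod 11).
  S_0 = Σ v_i r_i = 10·3 + 6·4 + 9·10 + 6·10 + 2·6 = 216 ≡ 7.
  S_1 = Σ v_i α_i r_i = 10·2·3 + 6·6·4 + 9·8·10 + 6·7·10 + 2·3·6 = 1380 ≡ 5.
  α_i^2 mod 11 = [4, 3, 9, 5, 9].
  S_2 = Σ v_i α_i^2 r_i = 10·4·3 + 6·3·4 + 9·9·10 + 6·5·10 + 2·9·6 = 1410 ≡ 2.
  S = (7, 5, 2) ≠ 0, so r is not a codeword (an error is present).
Step 3: locate the error. For a single error e at position i, S_ℓ = v_i·e·α_i^ℓ, so α_err = S_1/S_0.
  S_0^{−1} = 7^{−1} = 8 (mod 11), so α_err = 5·8 = 40 ≡ 7 = α_4. Error position i = 4.
  Consistency check: S_2/S_1 = 2·9 = 18 ≡ 7 = α_err ✓ (single-error assumption holds).
Step 4: error magnitude e = S_0/v_4 = S_0·∏_{j≠4}(α_4 − α_j) = 7·2 = 14 ≡ 3 (mod 11).
Step 5: correct position 4: c_4 = r_4 − e = 10 − 3 ≡ 7 (mod 11). Hence c = [3, 4, 10, 7, 6].
  Check: interpolating c through the α_i gives m(x) = 8 + 3·x (degree < 2) with m(α_i) = c_i for every i, so c is indeed a codeword.


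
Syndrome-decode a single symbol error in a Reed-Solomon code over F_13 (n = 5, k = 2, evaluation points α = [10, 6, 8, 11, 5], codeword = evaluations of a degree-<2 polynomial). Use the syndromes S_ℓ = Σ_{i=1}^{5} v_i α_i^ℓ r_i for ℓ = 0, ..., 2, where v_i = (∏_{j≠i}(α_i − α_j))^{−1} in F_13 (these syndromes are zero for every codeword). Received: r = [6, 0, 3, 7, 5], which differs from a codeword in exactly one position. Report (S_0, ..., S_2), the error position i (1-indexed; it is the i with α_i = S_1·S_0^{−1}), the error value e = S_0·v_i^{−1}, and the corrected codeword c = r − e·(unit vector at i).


S = (7, 12, 2), error at position 4, error magnitude e = 6, c = [6, 0, 3, 1, 5].

Step 1: column multipliers v_i = (∏_{j≠i}(α_i − α_j))^{−1} mod 13.
  i = 1 (α = 10): (10−6)(10−8)(10−11)(10−5) = 4·2·(−1)·5 = −40 ≡ 12, so v_1 = 12^{−1} = 12 (mod 13).
  i = 2 (α = 6): (6−10)(6−8)(6−11)(6−5) = (−4)·(−2)·(−5)·1 = −40 ≡ 12, so v_2 = 12^{−1} = 12 (mod 13).
  i = 3 (α = 8): (8−10)(8−6)(8−11)(8−5) = (−2)·2·(−3)·3 = 36 ≡ 10, so v_3 = 10^{−1} = 4 (mod 13).
  i = 4 (α = 11): (11−10)(11−6)(11−8)(11−5) = 1·5·3·6 = 90 ≡ 12, so v_4 = 12^{−1} = 12 (mod 13).
  i = 5 (α = 5): (5−10)(5−6)(5−8)(5−11) = (−5)·(−1)·(−3)·(−6) = 90 ≡ 12, so v_5 = 12^{−1} = 12 (mod 13).
  v = [12, 12, 4, 12, 12].
Step 2: syndromes of r = [6, 0, 3, 7, 5] (all sums mod 13).
  S_0 = Σ v_i r_i = 12·6 + 12·0 + 4·3 + 12·7 + 12·5 = 228 ≡ 7.
  S_1 = Σ v_i α_i r_i = 12·10·6 + 12·6·0 + 4·8·3 + 12·11·7 + 12·5·5 = 2040 ≡ 12.
  α_i^2 mod 13 = [9, 10, 12, 4, 12].
  S_2 = Σ v_i α_i^2 r_i = 12·9·6 + 12·10·0 + 4·12·3 + 12·4·7 + 12·12·5 = 1848 ≡ 2.
  S = (7, 12, 2) ≠ 0, so r is not a codeword (an error is present).
Step 3: locate the error. For a single error e at position i, S_ℓ = v_i·e·α_i^ℓ, so α_err = S_1/S_0.
  S_0^{−1} = 7^{−1} = 2 (mod 13), so α_err = 12·2 = 24 ≡ 11 = α_4. Error position i = 4.
  Consistency check: S_2/S_1 = 2·12 = 24 ≡ 11 = α_err ✓ (single-error assumption holds).
Step 4: error magnitude e = S_0/v_4 = S_0·∏_{j≠4}(α_4 − α_j) = 7·12 = 84 ≡ 6 (mod 13).
Step 5: correct position 4: c_4 = r_4 − e = 7 − 6 ≡ 1 (mod 13). Hence c = [6, 0, 3, 1, 5].
  Check: interpolating c through the α_i gives m(x) = 4 + 8·x (degree < 2) with m(α_i) = c_i for every i, so c is indeed a codeword.


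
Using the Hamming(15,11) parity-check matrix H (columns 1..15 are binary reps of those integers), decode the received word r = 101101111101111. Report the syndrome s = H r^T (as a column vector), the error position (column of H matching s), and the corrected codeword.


s = (1, 1, 0, 0)^T, error position = 12, corrected codeword c = 101101111100111

Compute s = H r^T mod 2 one row at a time:
  s_1 = 1 + 1 + 1 + 0 + 1 + 1 + 1 + 1 = 7 ≡ 1 (mod 2).
  s_2 = 1 + 0 + 1 + 1 + 1 + 1 + 1 + 1 = 7 ≡ 1 (mod 2).
  s_3 = 0 + 1 + 1 + 1 + 1 + 0 + 1 + 1 = 6 ≡ 0 (mod 2).
  s_4 = 1 + 1 + 0 + 1 + 1 + 0 + 1 + 1 = 6 ≡ 0 (mod 2).
s = (1, 1, 0, 0)^T — this equals column 12 of H (binary 1100), so error is at position 12.
Correct: flip bit 12 of r = 101101111101111 to get c = 101101111100111.


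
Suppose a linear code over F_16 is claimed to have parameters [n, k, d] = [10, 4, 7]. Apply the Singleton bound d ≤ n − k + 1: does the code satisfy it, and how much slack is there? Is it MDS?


Singleton RHS = n − k + 1 = 7, slack = 0, bound satisfied, MDS.

Singleton bound: d ≤ n − k + 1.
Here n = 10, k = 4, so n − k + 1 = 7.
Given d = 7, check d ≤ 7: YES.
Slack = (n − k + 1) − d = 0.
The code is MDS (slack = 0).
Description: the claimed parameters are [10, 4, 7]_16; such a code would be MDS (meets Singleton bound).


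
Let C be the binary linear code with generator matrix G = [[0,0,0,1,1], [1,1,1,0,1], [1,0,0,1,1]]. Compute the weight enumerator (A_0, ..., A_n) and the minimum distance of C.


Weight distribution: A_0 = 1, A_1 = 1, A_2 = 1, A_3 = 3, A_4 = 2. Minimum distance d = 1.

Enumerate all 2^3 = 8 messages m ∈ F_2^3.
For each, compute codeword c = mG in F_2^5, then tally its weight.
  m = 000 → c = 00000, weight = 0.
  m = 100 → c = 00011, weight = 2.
  m = 010 → c = 11101, weight = 4.
  m = 110 → c = 11110, weight = 4.
  m = 001 → c = 10011, weight = 3.
  m = 101 → c = 10000, weight = 1.
  m = 011 → c = 01110, weight = 3.
  m = 111 → c = 01101, weight = 3.
Tally weights:
  weight 0: 1 codewords.
  weight 1: 1 codewords.
  weight 2: 1 codewords.
  weight 3: 3 codewords.
  weight 4: 2 codewords.
Minimum distance d = smallest w > 0 with A_w > 0 = 1.
Sanity: Σ A_w = 8 = 2^3 = 8 ✓.


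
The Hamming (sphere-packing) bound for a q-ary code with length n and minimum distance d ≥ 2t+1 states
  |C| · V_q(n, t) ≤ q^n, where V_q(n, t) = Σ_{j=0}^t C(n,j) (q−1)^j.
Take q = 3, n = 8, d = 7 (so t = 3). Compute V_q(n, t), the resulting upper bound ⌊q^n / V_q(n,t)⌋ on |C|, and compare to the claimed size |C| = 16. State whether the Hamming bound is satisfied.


V_q(n, t) = 577, q^n = 6561, Hamming bound = 11, |C| = 16 > bound (violated).

Step 1: Compute V_q(n, t) = Σ_{j=0}^3 C(n, j) (q−1)^j.
  j = 0: C(8,0)·(2)^0 = 1·1 = 1.
  j = 1: C(8,1)·(2)^1 = 8·2 = 16.
  j = 2: C(8,2)·(2)^2 = 28·4 = 112.
  j = 3: C(8,3)·(2)^3 = 56·8 = 448.
  V_q(n, t) = 1 + 16 + 112 + 448 = 577.
Step 2: q^n = 3^8 = 6561.
Step 3: Hamming bound ⌊q^n / V_q(n,t)⌋ = ⌊6561/577⌋ = 11.
Step 4: Compare |C| = 16 to 11: violated.
The claimed |C| lies above the Hamming bound, so no 3-ary code of length 8 with d ≥ 7 can have 16 codewords.


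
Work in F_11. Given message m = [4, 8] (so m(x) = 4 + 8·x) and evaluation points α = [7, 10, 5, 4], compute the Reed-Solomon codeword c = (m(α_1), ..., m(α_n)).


c = [5, 7, 0, 3]

Message polynomial: m(x) = 4 + 8·x (mod 11).
For each evaluation point α_i, compute m(α_i) mod 11:
  α_1 = 7: Horner steps 8 → 5, so m(7) = 5.
  α_2 = 10: Horner steps 8 → 7, so m(10) = 7.
  α_3 = 5: Horner steps 8 → 0, so m(5) = 0.
  α_4 = 4: Horner steps 8 → 3, so m(4) = 3.
Codeword c = [5, 7, 0, 3] ∈ F_11^4.


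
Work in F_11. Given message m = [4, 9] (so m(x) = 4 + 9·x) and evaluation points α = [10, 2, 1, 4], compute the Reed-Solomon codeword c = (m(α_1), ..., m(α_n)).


c = [6, 0, 2, 7]

Message polynomial: m(x) = 4 + 9·x (mod 11).
For each evaluation point α_i, compute m(α_i) mod 11:
  α_1 = 10: Horner steps 9 → 6, so m(10) = 6.
  α_2 = 2: Horner steps 9 → 0, so m(2) = 0.
  α_3 = 1: Horner steps 9 → 2, so m(1) = 2.
  α_4 = 4: Horner steps 9 → 7, so m(4) = 7.
Codeword c = [6, 0, 2, 7] ∈ F_11^4.


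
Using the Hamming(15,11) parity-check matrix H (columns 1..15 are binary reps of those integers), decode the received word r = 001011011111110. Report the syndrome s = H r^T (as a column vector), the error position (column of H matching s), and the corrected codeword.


s = (1, 1, 1, 1)^T, error position = 15, corrected codeword c = 001011011111111

Compute s = H r^T mod 2 one row at a time:
  s_1 = 1 + 1 + 1 + 1 + 1 + 1 + 1 + 0 = 7 ≡ 1 (mod 2).
  s_2 = 0 + 1 + 1 + 0 + 1 + 1 + 1 + 0 = 5 ≡ 1 (mod 2).
  s_3 = 0 + 1 + 1 + 0 + 1 + 1 + 1 + 0 = 5 ≡ 1 (mod 2).
  s_4 = 0 + 1 + 1 + 0 + 1 + 1 + 1 + 0 = 5 ≡ 1 (mod 2).
s = (1, 1, 1, 1)^T — this equals column 15 of H (binary 1111), so error is at position 15.
Correct: flip bit 15 of r = 001011011111110 to get c = 001011011111111.


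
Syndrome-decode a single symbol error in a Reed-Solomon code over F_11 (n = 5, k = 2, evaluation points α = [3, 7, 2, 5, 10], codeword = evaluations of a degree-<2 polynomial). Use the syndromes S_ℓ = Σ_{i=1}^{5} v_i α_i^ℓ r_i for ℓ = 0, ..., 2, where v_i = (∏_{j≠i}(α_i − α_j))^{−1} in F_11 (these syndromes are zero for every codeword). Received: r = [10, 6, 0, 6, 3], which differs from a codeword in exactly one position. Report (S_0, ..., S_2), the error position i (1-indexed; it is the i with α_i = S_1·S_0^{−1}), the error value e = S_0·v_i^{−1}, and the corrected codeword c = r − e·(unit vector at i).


S = (4, 9, 1), error at position 4, error magnitude e = 9, c = [10, 6, 0, 8, 3].

Step 1: column multipliers v_i = (∏_{j≠i}(α_i − α_j))^{−1} mod 11.
  i = 1 (α = 3): (3−7)(3−2)(3−5)(3−10) = (−4)·1·(−2)·(−7) = −56 ≡ 10, so v_1 = 10^{−1} = 10 (mod 11).
  i = 2 (α = 7): (7−3)(7−2)(7−5)(7−10) = 4·5·2·(−3) = −120 ≡ 1, so v_2 = 1^{−1} = 1 (mod 11).
  i = 3 (α = 2): (2−3)(2−7)(2−5)(2−10) = (−1)·(−5)·(−3)·(−8) = 120 ≡ 10, so v_3 = 10^{−1} = 10 (mod 11).
  i = 4 (α = 5): (5−3)(5−7)(5−2)(5−10) = 2·(−2)·3·(−5) = 60 ≡ 5, so v_4 = 5^{−1} = 9 (mod 11).
  i = 5 (α = 10): (10−3)(10−7)(10−2)(10−5) = 7·3·8·5 = 840 ≡ 4, so v_5 = 4^{−1} = 3 (mod 11).
  v = [10, 1, 10, 9, 3].
Step 2: syndromes of r = [10, 6, 0, 6, 3] (all sums mod 11).
  S_0 = Σ v_i r_i = 10·10 + 1·6 + 10·0 + 9·6 + 3·3 = 169 ≡ 4.
  S_1 = Σ v_i α_i r_i = 10·3·10 + 1·7·6 + 10·2·0 + 9·5·6 + 3·10·3 = 702 ≡ 9.
  α_i^2 mod 11 = [9, 5, 4, 3, 1].
  S_2 = Σ v_i α_i^2 r_i = 10·9·10 + 1·5·6 + 10·4·0 + 9·3·6 + 3·1·3 = 1101 ≡ 1.
  S = (4, 9, 1) ≠ 0, so r is not a codeword (an error is present).
Step 3: locate the error. For a single error e at position i, S_ℓ = v_i·e·α_i^ℓ, so α_err = S_1/S_0.
  S_0^{−1} = 4^{−1} = 3 (mod 11), so α_err = 9·3 = 27 ≡ 5 = α_4. Error position i = 4.
  Consistency check: S_2/S_1 = 1·5 = 5 ≡ 5 = α_err ✓ (single-error assumption holds).
Step 4: error magnitude e = S_0/v_4 = S_0·∏_{j≠4}(α_4 − α_j) = 4·5 = 20 ≡ 9 (mod 11).
Step 5: correct position 4: c_4 = r_4 − e = 6 − 9 ≡ 8 (mod 11). Hence c = [10, 6, 0, 8, 3].
  Check: interpolating c through the α_i gives m(x) = 2 + 10·x (degree < 2) with m(α_i) = c_i for every i, so c is indeed a codeword.


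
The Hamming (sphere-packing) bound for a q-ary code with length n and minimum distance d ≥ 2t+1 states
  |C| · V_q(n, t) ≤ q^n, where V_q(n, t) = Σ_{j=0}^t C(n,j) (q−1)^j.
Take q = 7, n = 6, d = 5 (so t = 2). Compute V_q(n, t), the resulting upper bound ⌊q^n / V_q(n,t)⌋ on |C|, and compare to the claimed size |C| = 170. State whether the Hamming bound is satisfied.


V_q(n, t) = 577, q^n = 117649, Hamming bound = 203, |C| = 170 ≤ bound (satisfied).

Step 1: Compute V_q(n, t) = Σ_{j=0}^2 C(n, j) (q−1)^j.
  j = 0: C(6,0)·(6)^0 = 1·1 = 1.
  j = 1: C(6,1)·(6)^1 = 6·6 = 36.
  j = 2: C(6,2)·(6)^2 = 15·36 = 540.
  V_q(n, t) = 1 + 36 + 540 = 577.
Step 2: q^n = 7^6 = 117649.
Step 3: Hamming bound ⌊q^n / V_q(n,t)⌋ = ⌊117649/577⌋ = 203.
Step 4: Compare |C| = 170 to 203: satisfied.
The claimed |C| lies below the Hamming bound.


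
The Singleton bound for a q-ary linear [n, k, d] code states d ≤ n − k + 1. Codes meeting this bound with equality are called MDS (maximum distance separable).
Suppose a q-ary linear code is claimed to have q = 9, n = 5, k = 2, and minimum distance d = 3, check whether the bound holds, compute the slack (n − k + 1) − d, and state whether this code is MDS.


Singleton RHS = n − k + 1 = 4, slack = 1, bound satisfied, not MDS.

Singleton bound: d ≤ n − k + 1.
Here n = 5, k = 2, so n − k + 1 = 4.
Given d = 3, check d ≤ 4: YES.
Slack = (n − k + 1) − d = 1.
The code is NOT MDS (slack = 1 > 0).
Description: the claimed parameters are [5, 2, 3]_9; such a code would be non-MDS.


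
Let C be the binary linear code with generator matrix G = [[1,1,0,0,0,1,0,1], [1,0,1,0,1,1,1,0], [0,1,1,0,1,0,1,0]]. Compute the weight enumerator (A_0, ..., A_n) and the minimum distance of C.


Weight distribution: A_0 = 1, A_1 = 1, A_3 = 1, A_4 = 2, A_5 = 2, A_6 = 1. Minimum distance d = 1.

Enumerate all 2^3 = 8 messages m ∈ F_2^3.
For each, compute codeword c = mG in F_2^8, then tally its weight.
  m = 000 → c = 00000000, weight = 0.
  m = 100 → c = 11000101, weight = 4.
  m = 010 → c = 10101110, weight = 5.
  m = 110 → c = 01101011, weight = 5.
  m = 001 → c = 01101010, weight = 4.
  m = 101 → c = 10101111, weight = 6.
  m = 011 → c = 11000100, weight = 3.
  m = 111 → c = 00000001, weight = 1.
Tally weights:
  weight 0: 1 codewords.
  weight 1: 1 codewords.
  weight 3: 1 codewords.
  weight 4: 2 codewords.
  weight 5: 2 codewords.
  weight 6: 1 codewords.
Minimum distance d = smallest w > 0 with A_w > 0 = 1.
Sanity: Σ A_w = 8 = 2^3 = 8 ✓.


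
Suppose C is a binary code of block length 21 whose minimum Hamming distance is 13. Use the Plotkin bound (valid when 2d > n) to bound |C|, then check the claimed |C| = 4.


Plotkin bound M ≤ 4; given |C| = 4 ≤ bound (satisfied).

Check applicability: 2d = 26, n = 21.
2d − n = 5 > 0, so Plotkin applies.
Compute d/(2d−n) = 13/5 ≈ 2.6000.
⌊d/(2d−n)⌋ = 2.
Plotkin bound: M ≤ 2·2 = 4.
Given |C| = 4, check: satisfied.
This |C| is at the Plotkin bound.


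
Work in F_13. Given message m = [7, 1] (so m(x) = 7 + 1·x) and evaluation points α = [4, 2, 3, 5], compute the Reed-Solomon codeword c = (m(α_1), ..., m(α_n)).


c = [11, 9, 10, 12]

Message polynomial: m(x) = 7 + 1·x (mod 13).
For each evaluation point α_i, compute m(α_i) mod 13:
  α_1 = 4: Horner steps 1 → 11, so m(4) = 11.
  α_2 = 2: Horner steps 1 → 9, so m(2) = 9.
  α_3 = 3: Horner steps 1 → 10, so m(3) = 10.
  α_4 = 5: Horner steps 1 → 12, so m(5) = 12.
Codeword c = [11, 9, 10, 12] ∈ F_13^4.


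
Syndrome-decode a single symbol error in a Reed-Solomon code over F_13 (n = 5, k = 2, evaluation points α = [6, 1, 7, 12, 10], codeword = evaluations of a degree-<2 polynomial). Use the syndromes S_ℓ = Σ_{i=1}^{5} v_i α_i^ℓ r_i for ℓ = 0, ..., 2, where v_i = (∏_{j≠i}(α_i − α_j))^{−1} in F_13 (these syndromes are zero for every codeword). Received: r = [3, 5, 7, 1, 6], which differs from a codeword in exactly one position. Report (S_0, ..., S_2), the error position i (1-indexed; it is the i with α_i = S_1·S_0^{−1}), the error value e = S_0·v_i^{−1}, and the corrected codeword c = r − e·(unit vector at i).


S = (8, 8, 8), error at position 2, error magnitude e = 9, c = [3, 9, 7, 1, 6].

Step 1: column multipliers v_i = (∏_{j≠i}(α_i − α_j))^{−1} mod 13.
  i = 1 (α = 6): (6−1)(6−7)(6−12)(6−10) = 5·(−1)·(−6)·(−4) = −120 ≡ 10, so v_1 = 10^{−1} = 4 (mod 13).
  i = 2 (α = 1): (1−6)(1−7)(1−12)(1−10) = (−5)·(−6)·(−11)·(−9) = 2970 ≡ 6, so v_2 = 6^{−1} = 11 (mod 13).
  i = 3 (α = 7): (7−6)(7−1)(7−12)(7−10) = 1·6·(−5)·(−3) = 90 ≡ 12, so v_3 = 12^{−1} = 12 (mod 13).
  i = 4 (α = 12): (12−6)(12−1)(12−7)(12−10) = 6·11·5·2 = 660 ≡ 10, so v_4 = 10^{−1} = 4 (mod 13).
  i = 5 (α = 10): (10−6)(10−1)(10−7)(10−12) = 4·9·3·(−2) = −216 ≡ 5, so v_5 = 5^{−1} = 8 (mod 13).
  v = [4, 11, 12, 4, 8].
Step 2: syndromes of r = [3, 5, 7, 1, 6] (all sums mod 13).
  S_0 = Σ v_i r_i = 4·3 + 11·5 + 12·7 + 4·1 + 8·6 = 203 ≡ 8.
  S_1 = Σ v_i α_i r_i = 4·6·3 + 11·1·5 + 12·7·7 + 4·12·1 + 8·10·6 = 1243 ≡ 8.
  α_i^2 mod 13 = [10, 1, 10, 1, 9].
  S_2 = Σ v_i α_i^2 r_i = 4·10·3 + 11·1·5 + 12·10·7 + 4·1·1 + 8·9·6 = 1451 ≡ 8.
  S = (8, 8, 8) ≠ 0, so r is not a codeword (an error is present).
Step 3: locate the error. For a single error e at position i, S_ℓ = v_i·e·α_i^ℓ, so α_err = S_1/S_0.
  S_0^{−1} = 8^{−1} = 5 (mod 13), so α_err = 8·5 = 40 ≡ 1 = α_2. Error position i = 2.
  Consistency check: S_2/S_1 = 8·5 = 40 ≡ 1 = α_err ✓ (single-error assumption holds).
Step 4: error magnitude e = S_0/v_2 = S_0·∏_{j≠2}(α_2 − α_j) = 8·6 = 48 ≡ 9 (mod 13).
Step 5: correct position 2: c_2 = r_2 − e = 5 − 9 ≡ 9 (mod 13). Hence c = [3, 9, 7, 1, 6].
  Check: interpolating c through the α_i gives m(x) = 5 + 4·x (degree < 2) with m(α_i) = c_i for every i, so c is indeed a codeword.


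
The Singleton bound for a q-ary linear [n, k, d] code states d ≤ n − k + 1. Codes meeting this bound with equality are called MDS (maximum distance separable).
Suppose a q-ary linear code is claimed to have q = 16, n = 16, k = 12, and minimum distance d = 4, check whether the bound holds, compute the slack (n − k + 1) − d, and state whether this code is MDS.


Singleton RHS = n − k + 1 = 5, slack = 1, bound satisfied, not MDS.

Singleton bound: d ≤ n − k + 1.
Here n = 16, k = 12, so n − k + 1 = 5.
Given d = 4, check d ≤ 5: YES.
Slack = (n − k + 1) − d = 1.
The code is NOT MDS (slack = 1 > 0).
Description: the claimed parameters are [16, 12, 4]_16; such a code would be non-MDS.


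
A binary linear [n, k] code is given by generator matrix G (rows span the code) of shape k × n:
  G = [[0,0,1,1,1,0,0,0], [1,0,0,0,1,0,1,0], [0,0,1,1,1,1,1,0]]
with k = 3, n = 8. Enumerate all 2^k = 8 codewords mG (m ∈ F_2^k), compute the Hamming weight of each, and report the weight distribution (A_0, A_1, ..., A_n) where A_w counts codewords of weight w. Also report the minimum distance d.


Weight distribution: A_0 = 1, A_2 = 1, A_3 = 3, A_4 = 2, A_5 = 1. Minimum distance d = 2.

Enumerate all 2^3 = 8 messages m ∈ F_2^3.
For each, compute codeword c = mG in F_2^8, then tally its weight.
  m = 000 → c = 00000000, weight = 0.
  m = 100 → c = 00111000, weight = 3.
  m = 010 → c = 10001010, weight = 3.
  m = 110 → c = 10110010, weight = 4.
  m = 001 → c = 00111110, weight = 5.
  m = 101 → c = 00000110, weight = 2.
  m = 011 → c = 10110100, weight = 4.
  m = 111 → c = 10001100, weight = 3.
Tally weights:
  weight 0: 1 codewords.
  weight 2: 1 codewords.
  weight 3: 3 codewords.
  weight 4: 2 codewords.
  weight 5: 1 codewords.
Minimum distance d = smallest w > 0 with A_w > 0 = 2.
Sanity: Σ A_w = 8 = 2^3 = 8 ✓.


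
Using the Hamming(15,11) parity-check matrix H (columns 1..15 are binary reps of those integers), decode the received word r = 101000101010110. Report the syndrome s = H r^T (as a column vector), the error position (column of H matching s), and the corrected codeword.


s = (0, 1, 0, 0)^T, error position = 4, corrected codeword c = 101100101010110

Compute s = H r^T mod 2 one row at a time:
  s_1 = 0 + 1 + 0 + 1 + 0 + 1 + 1 + 0 = 4 ≡ 0 (mod 2).
  s_2 = 0 + 0 + 0 + 1 + 0 + 1 + 1 + 0 = 3 ≡ 1 (mod 2).
  s_3 = 0 + 1 + 0 + 1 + 0 + 1 + 1 + 0 = 4 ≡ 0 (mod 2).
  s_4 = 1 + 1 + 0 + 1 + 1 + 1 + 1 + 0 = 6 ≡ 0 (mod 2).
s = (0, 1, 0, 0)^T — this equals column 4 of H (binary 0100), so error is at position 4.
Correct: flip bit 4 of r = 101000101010110 to get c = 101100101010110.


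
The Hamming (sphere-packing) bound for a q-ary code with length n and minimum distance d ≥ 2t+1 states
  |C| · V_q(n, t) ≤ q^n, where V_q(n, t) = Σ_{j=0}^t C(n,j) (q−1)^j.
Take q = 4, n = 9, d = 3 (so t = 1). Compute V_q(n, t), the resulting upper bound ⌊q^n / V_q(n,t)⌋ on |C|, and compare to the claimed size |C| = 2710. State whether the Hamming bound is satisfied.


V_q(n, t) = 28, q^n = 262144, Hamming bound = 9362, |C| = 2710 ≤ bound (satisfied).

Step 1: Compute V_q(n, t) = Σ_{j=0}^1 C(n, j) (q−1)^j.
  j = 0: C(9,0)·(3)^0 = 1·1 = 1.
  j = 1: C(9,1)·(3)^1 = 9·3 = 27.
  V_q(n, t) = 1 + 27 = 28.
Step 2: q^n = 4^9 = 262144.
Step 3: Hamming bound ⌊q^n / V_q(n,t)⌋ = ⌊262144/28⌋ = 9362.
Step 4: Compare |C| = 2710 to 9362: satisfied.
The claimed |C| lies below the Hamming bound.


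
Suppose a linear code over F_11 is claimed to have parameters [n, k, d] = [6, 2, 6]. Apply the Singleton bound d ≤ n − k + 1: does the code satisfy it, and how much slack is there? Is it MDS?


Singleton RHS = n − k + 1 = 5, slack = -1, bound violated (no such code; not MDS).

Singleton bound: d ≤ n − k + 1.
Here n = 6, k = 2, so n − k + 1 = 5.
Given d = 6, check d ≤ 5: NO.
Slack = (n − k + 1) − d = -1.
The slack is negative: d = 6 exceeds n − k + 1 = 5 by 1, so the Singleton bound is violated and no linear [6, 2, 6]_11 code can exist. In particular it is not MDS (MDS requires d = n − k + 1 exactly).
Description: the claimed parameters are [6, 2, 6]_11; such a code would be impossible (violates the Singleton bound).


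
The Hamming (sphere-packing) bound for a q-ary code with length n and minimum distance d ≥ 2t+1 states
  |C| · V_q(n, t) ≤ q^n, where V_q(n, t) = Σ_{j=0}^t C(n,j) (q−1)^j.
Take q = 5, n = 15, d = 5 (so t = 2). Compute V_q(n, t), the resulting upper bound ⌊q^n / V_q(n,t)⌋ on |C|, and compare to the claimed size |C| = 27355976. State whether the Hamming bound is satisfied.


V_q(n, t) = 1741, q^n = 30517578125, Hamming bound = 17528764, |C| = 27355976 > bound (violated).

Step 1: Compute V_q(n, t) = Σ_{j=0}^2 C(n, j) (q−1)^j.
  j = 0: C(15,0)·(4)^0 = 1·1 = 1.
  j = 1: C(15,1)·(4)^1 = 15·4 = 60.
  j = 2: C(15,2)·(4)^2 = 105·16 = 1680.
  V_q(n, t) = 1 + 60 + 1680 = 1741.
Step 2: q^n = 5^15 = 30517578125.
Step 3: Hamming bound ⌊q^n / V_q(n,t)⌋ = ⌊30517578125/1741⌋ = 17528764.
Step 4: Compare |C| = 27355976 to 17528764: violated.
The claimed |C| lies above the Hamming bound, so no 5-ary code of length 15 with d ≥ 5 can have 27355976 codewords.


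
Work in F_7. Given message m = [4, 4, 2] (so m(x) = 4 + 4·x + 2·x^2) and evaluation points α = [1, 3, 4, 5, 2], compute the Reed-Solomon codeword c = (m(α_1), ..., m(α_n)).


c = [3, 6, 3, 4, 6]

Message polynomial: m(x) = 4 + 4·x + 2·x^2 (mod 7).
For each evaluation point α_i, compute m(α_i) mod 7:
  α_1 = 1: Horner steps 2 → 6 → 3, so m(1) = 3.
  α_2 = 3: Horner steps 2 → 3 → 6, so m(3) = 6.
  α_3 = 4: Horner steps 2 → 5 → 3, so m(4) = 3.
  α_4 = 5: Horner steps 2 → 0 → 4, so m(5) = 4.
  α_5 = 2: Horner steps 2 → 1 → 6, so m(2) = 6.
Codeword c = [3, 6, 3, 4, 6] ∈ F_7^5.


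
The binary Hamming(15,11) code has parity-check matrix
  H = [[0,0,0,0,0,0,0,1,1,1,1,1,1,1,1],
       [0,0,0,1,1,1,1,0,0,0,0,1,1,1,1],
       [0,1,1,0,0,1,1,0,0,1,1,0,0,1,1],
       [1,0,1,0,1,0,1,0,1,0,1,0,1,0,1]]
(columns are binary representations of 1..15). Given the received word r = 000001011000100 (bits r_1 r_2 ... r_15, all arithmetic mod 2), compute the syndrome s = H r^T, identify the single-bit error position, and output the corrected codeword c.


s = (1, 0, 1, 0)^T, error position = 10, corrected codeword c = 000001011100100

Compute s = H r^T mod 2 one row at a time:
  s_1 = 1 + 1 + 0 + 0 + 0 + 1 + 0 + 0 = 3 ≡ 1 (mod 2).
  s_2 = 0 + 0 + 1 + 0 + 0 + 1 + 0 + 0 = 2 ≡ 0 (mod 2).
  s_3 = 0 + 0 + 1 + 0 + 0 + 0 + 0 + 0 = 1 ≡ 1 (mod 2).
  s_4 = 0 + 0 + 0 + 0 + 1 + 0 + 1 + 0 = 2 ≡ 0 (mod 2).
s = (1, 0, 1, 0)^T — this equals column 10 of H (binary 1010), so error is at position 10.
Correct: flip bit 10 of r = 000001011000100 to get c = 000001011100100.


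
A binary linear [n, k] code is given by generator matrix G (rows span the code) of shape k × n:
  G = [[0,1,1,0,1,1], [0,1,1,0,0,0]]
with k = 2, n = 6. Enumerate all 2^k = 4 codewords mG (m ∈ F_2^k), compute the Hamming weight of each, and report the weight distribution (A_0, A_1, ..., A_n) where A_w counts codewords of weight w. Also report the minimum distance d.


Weight distribution: A_0 = 1, A_2 = 2, A_4 = 1. Minimum distance d = 2.

Enumerate all 2^2 = 4 messages m ∈ F_2^2.
For each, compute codeword c = mG in F_2^6, then tally its weight.
  m = 00 → c = 000000, weight = 0.
  m = 10 → c = 011011, weight = 4.
  m = 01 → c = 011000, weight = 2.
  m = 11 → c = 000011, weight = 2.
Tally weights:
  weight 0: 1 codewords.
  weight 2: 2 codewords.
  weight 4: 1 codewords.
Minimum distance d = smallest w > 0 with A_w > 0 = 2.
Sanity: Σ A_w = 4 = 2^2 = 4 ✓.


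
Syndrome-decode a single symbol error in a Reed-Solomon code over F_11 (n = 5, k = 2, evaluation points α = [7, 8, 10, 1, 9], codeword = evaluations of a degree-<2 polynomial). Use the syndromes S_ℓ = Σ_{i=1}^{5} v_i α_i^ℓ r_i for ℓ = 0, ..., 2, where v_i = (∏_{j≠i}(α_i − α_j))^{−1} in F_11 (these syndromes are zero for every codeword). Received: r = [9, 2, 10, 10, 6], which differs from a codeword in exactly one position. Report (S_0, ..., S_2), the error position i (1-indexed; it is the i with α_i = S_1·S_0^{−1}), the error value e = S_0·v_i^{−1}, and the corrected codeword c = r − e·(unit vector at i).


S = (8, 8, 8), error at position 4, error magnitude e = 3, c = [9, 2, 10, 7, 6].

Step 1: column multipliers v_i = (∏_{j≠i}(α_i − α_j))^{−1} mod 11.
  i = 1 (α = 7): (7−8)(7−10)(7−1)(7−9) = (−1)·(−3)·6·(−2) = −36 ≡ 8, so v_1 = 8^{−1} = 7 (mod 11).
  i = 2 (α = 8): (8−7)(8−10)(8−1)(8−9) = 1·(−2)·7·(−1) = 14 ≡ 3, so v_2 = 3^{−1} = 4 (mod 11).
  i = 3 (α = 10): (10−7)(10−8)(10−1)(10−9) = 3·2·9·1 = 54 ≡ 10, so v_3 = 10^{−1} = 10 (mod 11).
  i = 4 (α = 1): (1−7)(1−8)(1−10)(1−9) = (−6)·(−7)·(−9)·(−8) = 3024 ≡ 10, so v_4 = 10^{−1} = 10 (mod 11).
  i = 5 (α = 9): (9−7)(9−8)(9−10)(9−1) = 2·1·(−1)·8 = −16 ≡ 6, so v_5 = 6^{−1} = 2 (mod 11).
  v = [7, 4, 10, 10, 2].
Step 2: syndromes of r = [9, 2, 10, 10, 6] (all sums mod 11).
  S_0 = Σ v_i r_i = 7·9 + 4·2 + 10·10 + 10·10 + 2·6 = 283 ≡ 8.
  S_1 = Σ v_i α_i r_i = 7·7·9 + 4·8·2 + 10·10·10 + 10·1·10 + 2·9·6 = 1713 ≡ 8.
  α_i^2 mod 11 = [5, 9, 1, 1, 4].
  S_2 = Σ v_i α_i^2 r_i = 7·5·9 + 4·9·2 + 10·1·10 + 10·1·10 + 2·4·6 = 635 ≡ 8.
  S = (8, 8, 8) ≠ 0, so r is not a codeword (an error is present).
Step 3: locate the error. For a single error e at position i, S_ℓ = v_i·e·α_i^ℓ, so α_err = S_1/S_0.
  S_0^{−1} = 8^{−1} = 7 (mod 11), so α_err = 8·7 = 56 ≡ 1 = α_4. Error position i = 4.
  Consistency check: S_2/S_1 = 8·7 = 56 ≡ 1 = α_err ✓ (single-error assumption holds).
Step 4: error magnitude e = S_0/v_4 = S_0·∏_{j≠4}(α_4 − α_j) = 8·10 = 80 ≡ 3 (mod 11).
Step 5: correct position 4: c_4 = r_4 − e = 10 − 3 ≡ 7 (mod 11). Hence c = [9, 2, 10, 7, 6].
  Check: interpolating c through the α_i gives m(x) = 3 + 4·x (degree < 2) with m(α_i) = c_i for every i, so c is indeed a codeword.


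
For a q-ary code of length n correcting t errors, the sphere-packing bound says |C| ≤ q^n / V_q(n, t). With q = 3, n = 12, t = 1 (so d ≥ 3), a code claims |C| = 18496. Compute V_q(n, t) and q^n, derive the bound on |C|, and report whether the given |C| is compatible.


V_q(n, t) = 25, q^n = 531441, Hamming bound = 21257, |C| = 18496 ≤ bound (satisfied).

Step 1: Compute V_q(n, t) = Σ_{j=0}^1 C(n, j) (q−1)^j.
  j = 0: C(12,0)·(2)^0 = 1·1 = 1.
  j = 1: C(12,1)·(2)^1 = 12·2 = 24.
  V_q(n, t) = 1 + 24 = 25.
Step 2: q^n = 3^12 = 531441.
Step 3: Hamming bound ⌊q^n / V_q(n,t)⌋ = ⌊531441/25⌋ = 21257.
Step 4: Compare |C| = 18496 to 21257: satisfied.
The claimed |C| lies below the Hamming bound.


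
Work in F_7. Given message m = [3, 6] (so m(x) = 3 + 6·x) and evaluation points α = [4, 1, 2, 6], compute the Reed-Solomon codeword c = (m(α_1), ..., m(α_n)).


c = [6, 2, 1, 4]

Message polynomial: m(x) = 3 + 6·x (mod 7).
For each evaluation point α_i, compute m(α_i) mod 7:
  α_1 = 4: Horner steps 6 → 6, so m(4) = 6.
  α_2 = 1: Horner steps 6 → 2, so m(1) = 2.
  α_3 = 2: Horner steps 6 → 1, so m(2) = 1.
  α_4 = 6: Horner steps 6 → 4, so m(6) = 4.
Codeword c = [6, 2, 1, 4] ∈ F_7^4.


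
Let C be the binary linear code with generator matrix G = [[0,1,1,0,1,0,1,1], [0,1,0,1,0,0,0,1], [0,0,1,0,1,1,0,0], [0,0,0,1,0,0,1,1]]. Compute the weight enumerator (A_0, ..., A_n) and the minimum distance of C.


Weight distribution: A_0 = 1, A_2 = 2, A_3 = 6, A_4 = 3, A_5 = 2, A_6 = 2. Minimum distance d = 2.

Enumerate all 2^4 = 16 messages m ∈ F_2^4.
For each, compute codeword c = mG in F_2^8, then tally its weight.
  m = 0000 → c = 00000000, weight = 0.
  m = 1000 → c = 01101011, weight = 5.
  m = 0100 → c = 01010001, weight = 3.
  m = 1100 → c = 00111010, weight = 4.
  m = 0010 → c = 00101100, weight = 3.
  m = 1010 → c = 01000111, weight = 4.
  m = 0110 → c = 01111101, weight = 6.
  m = 1110 → c = 00010110, weight = 3.
  m = 0001 → c = 00010011, weight = 3.
  m = 1001 → c = 01111000, weight = 4.
  m = 0101 → c = 01000010, weight = 2.
  m = 1101 → c = 00101001, weight = 3.
  m = 0011 → c = 00111111, weight = 6.
  m = 1011 → c = 01010100, weight = 3.
  m = 0111 → c = 01101110, weight = 5.
  m = 1111 → c = 00000101, weight = 2.
Tally weights:
  weight 0: 1 codewords.
  weight 2: 2 codewords.
  weight 3: 6 codewords.
  weight 4: 3 codewords.
  weight 5: 2 codewords.
  weight 6: 2 codewords.
Minimum distance d = smallest w > 0 with A_w > 0 = 2.
Sanity: Σ A_w = 16 = 2^4 = 16 ✓.


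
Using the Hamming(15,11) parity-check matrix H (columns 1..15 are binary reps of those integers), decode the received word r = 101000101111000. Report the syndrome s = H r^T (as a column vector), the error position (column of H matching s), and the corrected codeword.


s = (0, 0, 0, 1)^T, error position = 1, corrected codeword c = 001000101111000

Compute s = H r^T mod 2 one row at a time:
  s_1 = 0 + 1 + 1 + 1 + 1 + 0 + 0 + 0 = 4 ≡ 0 (mod 2).
  s_2 = 0 + 0 + 0 + 1 + 1 + 0 + 0 + 0 = 2 ≡ 0 (mod 2).
  s_3 = 0 + 1 + 0 + 1 + 1 + 1 + 0 + 0 = 4 ≡ 0 (mod 2).
  s_4 = 1 + 1 + 0 + 1 + 1 + 1 + 0 + 0 = 5 ≡ 1 (mod 2).
s = (0, 0, 0, 1)^T — this equals column 1 of H (binary 0001), so error is at position 1.
Correct: flip bit 1 of r = 101000101111000 to get c = 001000101111000.


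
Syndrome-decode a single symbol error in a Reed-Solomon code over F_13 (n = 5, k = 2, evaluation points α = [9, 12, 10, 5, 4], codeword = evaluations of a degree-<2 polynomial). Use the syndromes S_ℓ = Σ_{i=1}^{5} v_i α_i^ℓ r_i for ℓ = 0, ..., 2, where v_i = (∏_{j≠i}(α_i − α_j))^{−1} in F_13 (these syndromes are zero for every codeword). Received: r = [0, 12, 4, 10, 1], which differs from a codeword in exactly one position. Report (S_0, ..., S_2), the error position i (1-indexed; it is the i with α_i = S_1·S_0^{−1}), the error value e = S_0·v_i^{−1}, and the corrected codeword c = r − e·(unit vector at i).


S = (10, 1, 4), error at position 5, error magnitude e = 8, c = [0, 12, 4, 10, 6].

Step 1: column multipliers v_i = (∏_{j≠i}(α_i − α_j))^{−1} mod 13.
  i = 1 (α = 9): (9−12)(9−10)(9−5)(9−4) = (−3)·(−1)·4·5 = 60 ≡ 8, so v_1 = 8^{−1} = 5 (mod 13).
  i = 2 (α = 12): (12−9)(12−10)(12−5)(12−4) = 3·2·7·8 = 336 ≡ 11, so v_2 = 11^{−1} = 6 (mod 13).
  i = 3 (α = 10): (10−9)(10−12)(10−5)(10−4) = 1·(−2)·5·6 = −60 ≡ 5, so v_3 = 5^{−1} = 8 (mod 13).
  i = 4 (α = 5): (5−9)(5−12)(5−10)(5−4) = (−4)·(−7)·(−5)·1 = −140 ≡ 3, so v_4 = 3^{−1} = 9 (mod 13).
  i = 5 (α = 4): (4−9)(4−12)(4−10)(4−5) = (−5)·(−8)·(−6)·(−1) = 240 ≡ 6, so v_5 = 6^{−1} = 11 (mod 13).
  v = [5, 6, 8, 9, 11].
Step 2: syndromes of r = [0, 12, 4, 10, 1] (all sums mod 13).
  S_0 = Σ v_i r_i = 5·0 + 6·12 + 8·4 + 9·10 + 11·1 = 205 ≡ 10.
  S_1 = Σ v_i α_i r_i = 5·9·0 + 6·12·12 + 8·10·4 + 9·5·10 + 11·4·1 = 1678 ≡ 1.
  α_i^2 mod 13 = [3, 1, 9, 12, 3].
  S_2 = Σ v_i α_i^2 r_i = 5·3·0 + 6·1·12 + 8·9·4 + 9·12·10 + 11·3·1 = 1473 ≡ 4.
  S = (10, 1, 4) ≠ 0, so r is not a codeword (an error is present).
Step 3: locate the error. For a single error e at position i, S_ℓ = v_i·e·α_i^ℓ, so α_err = S_1/S_0.
  S_0^{−1} = 10^{−1} = 4 (mod 13), so α_err = 1·4 = 4 ≡ 4 = α_5. Error position i = 5.
  Consistency check: S_2/S_1 = 4·1 = 4 ≡ 4 = α_err ✓ (single-error assumption holds).
Step 4: error magnitude e = S_0/v_5 = S_0·∏_{j≠5}(α_5 − α_j) = 10·6 = 60 ≡ 8 (mod 13).
Step 5: correct position 5: c_5 = r_5 − e = 1 − 8 ≡ 6 (mod 13). Hence c = [0, 12, 4, 10, 6].
  Check: interpolating c through the α_i gives m(x) = 3 + 4·x (degree < 2) with m(α_i) = c_i for every i, so c is indeed a codeword.


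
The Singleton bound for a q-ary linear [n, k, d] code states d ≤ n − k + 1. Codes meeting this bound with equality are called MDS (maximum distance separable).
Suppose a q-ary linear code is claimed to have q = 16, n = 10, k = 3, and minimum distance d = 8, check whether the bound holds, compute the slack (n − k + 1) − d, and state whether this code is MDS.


Singleton RHS = n − k + 1 = 8, slack = 0, bound satisfied, MDS.

Singleton bound: d ≤ n − k + 1.
Here n = 10, k = 3, so n − k + 1 = 8.
Given d = 8, check d ≤ 8: YES.
Slack = (n − k + 1) − d = 0.
The code is MDS (slack = 0).
Description: the claimed parameters are [10, 3, 8]_16; such a code would be MDS (meets Singleton bound).
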